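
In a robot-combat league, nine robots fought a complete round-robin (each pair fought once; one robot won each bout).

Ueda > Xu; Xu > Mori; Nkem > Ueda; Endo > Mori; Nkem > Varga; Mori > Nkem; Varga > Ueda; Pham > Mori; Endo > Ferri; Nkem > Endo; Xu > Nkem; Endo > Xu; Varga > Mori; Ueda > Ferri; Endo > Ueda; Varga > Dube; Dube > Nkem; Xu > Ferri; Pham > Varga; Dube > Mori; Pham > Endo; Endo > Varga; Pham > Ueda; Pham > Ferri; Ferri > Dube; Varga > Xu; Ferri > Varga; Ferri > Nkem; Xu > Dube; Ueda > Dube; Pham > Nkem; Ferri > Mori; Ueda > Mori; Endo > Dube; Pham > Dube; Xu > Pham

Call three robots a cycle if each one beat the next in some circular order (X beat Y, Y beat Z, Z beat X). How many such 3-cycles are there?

Win totals: Xu 5, Nkem 3, Dube 2, Pham 7, Varga 4, Endo 6, Mori 1, Ueda 4, Ferri 4.
A robot with w wins dominates both others in C(w,2) triples; summing gives 10 + 3 + 1 + 21 + 6 + 15 + 0 + 6 + 6 = 68 transitive triples.
Total triples C(9,3) = 84, so cyclic triples = 84 − 68 = 16.

16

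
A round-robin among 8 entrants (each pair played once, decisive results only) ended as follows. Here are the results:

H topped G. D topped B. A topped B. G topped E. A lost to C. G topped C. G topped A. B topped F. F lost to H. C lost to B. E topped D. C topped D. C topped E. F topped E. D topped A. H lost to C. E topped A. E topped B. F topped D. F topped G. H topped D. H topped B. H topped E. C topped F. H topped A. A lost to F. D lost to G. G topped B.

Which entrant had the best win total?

H

Win totals: A 1, B 2, C 5, D 2, E 3, F 4, G 5, H 6.
H leads with 6 wins (next highest: 5).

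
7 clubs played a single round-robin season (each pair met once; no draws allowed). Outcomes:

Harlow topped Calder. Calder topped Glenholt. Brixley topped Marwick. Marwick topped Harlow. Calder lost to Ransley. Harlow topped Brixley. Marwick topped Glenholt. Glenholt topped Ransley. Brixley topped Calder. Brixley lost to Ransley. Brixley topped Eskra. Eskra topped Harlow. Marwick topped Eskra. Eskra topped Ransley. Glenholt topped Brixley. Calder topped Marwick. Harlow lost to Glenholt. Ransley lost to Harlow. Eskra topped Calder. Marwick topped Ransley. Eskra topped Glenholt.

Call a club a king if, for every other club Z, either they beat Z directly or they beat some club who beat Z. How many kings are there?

Harlow reaches everyone (king).
Eskra reaches everyone (king).
Marwick reaches everyone (king).
Calder reaches everyone (king).
Ransley cannot reach Harlow in two steps.
Brixley reaches everyone (king).
Glenholt reaches everyone (king).
Kings: Harlow, Eskra, Marwick, Calder, Brixley, Glenholt — 6.

6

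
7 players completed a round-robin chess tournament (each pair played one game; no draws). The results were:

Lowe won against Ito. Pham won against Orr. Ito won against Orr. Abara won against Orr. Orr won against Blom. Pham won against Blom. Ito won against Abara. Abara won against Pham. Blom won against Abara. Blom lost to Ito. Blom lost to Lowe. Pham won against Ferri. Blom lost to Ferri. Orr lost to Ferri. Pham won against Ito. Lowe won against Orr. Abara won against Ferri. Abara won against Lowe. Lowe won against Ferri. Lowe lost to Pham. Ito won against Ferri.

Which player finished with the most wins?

Pham

Win totals: Pham 5, Ito 4, Orr 1, Abara 4, Ferri 2, Lowe 4, Blom 1.
Pham leads with 5 wins (next highest: 4).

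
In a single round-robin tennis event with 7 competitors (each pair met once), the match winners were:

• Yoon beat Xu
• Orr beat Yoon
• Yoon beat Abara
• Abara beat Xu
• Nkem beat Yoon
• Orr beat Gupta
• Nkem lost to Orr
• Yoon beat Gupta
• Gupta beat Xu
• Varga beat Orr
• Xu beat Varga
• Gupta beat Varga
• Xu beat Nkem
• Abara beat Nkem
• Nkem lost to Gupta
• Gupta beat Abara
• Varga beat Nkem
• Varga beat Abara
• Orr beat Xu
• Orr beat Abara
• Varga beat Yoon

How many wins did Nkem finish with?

Nkem's results: beat Yoon; lost to Gupta, Orr, Abara, Varga, Xu.
That is 1 win.

1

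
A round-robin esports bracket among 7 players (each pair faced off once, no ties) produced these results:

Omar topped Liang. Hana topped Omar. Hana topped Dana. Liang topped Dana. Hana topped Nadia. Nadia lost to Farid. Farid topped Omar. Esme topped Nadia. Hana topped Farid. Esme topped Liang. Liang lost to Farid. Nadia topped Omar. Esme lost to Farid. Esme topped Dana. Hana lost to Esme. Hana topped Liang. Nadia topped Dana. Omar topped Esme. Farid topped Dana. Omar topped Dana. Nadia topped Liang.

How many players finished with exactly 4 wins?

1

Win totals: Esme 4, Nadia 3, Hana 5, Dana 0, Omar 3, Liang 1, Farid 5.
Exactly 4: Esme — 1 player.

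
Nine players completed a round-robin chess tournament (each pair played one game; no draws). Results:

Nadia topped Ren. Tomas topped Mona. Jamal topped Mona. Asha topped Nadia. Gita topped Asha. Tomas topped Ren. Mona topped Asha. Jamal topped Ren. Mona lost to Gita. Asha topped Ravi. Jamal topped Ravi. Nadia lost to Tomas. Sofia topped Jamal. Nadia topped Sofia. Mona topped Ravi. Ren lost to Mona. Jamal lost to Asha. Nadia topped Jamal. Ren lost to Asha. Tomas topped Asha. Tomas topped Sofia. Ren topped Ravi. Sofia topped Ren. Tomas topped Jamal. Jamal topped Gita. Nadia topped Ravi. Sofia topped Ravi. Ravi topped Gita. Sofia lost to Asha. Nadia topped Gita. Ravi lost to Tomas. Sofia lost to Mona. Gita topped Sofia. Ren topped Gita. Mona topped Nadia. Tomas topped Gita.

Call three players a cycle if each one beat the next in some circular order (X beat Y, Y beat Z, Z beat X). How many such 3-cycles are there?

13

Win totals: Sofia 3, Mona 5, Tomas 8, Nadia 5, Asha 5, Ren 2, Gita 3, Jamal 4, Ravi 1.
A player with w wins dominates both others in C(w,2) triples; summing gives 3 + 10 + 28 + 10 + 10 + 1 + 3 + 6 + 0 = 71 transitive triples.
Total triples C(9,3) = 84, so cyclic triples = 84 − 71 = 13.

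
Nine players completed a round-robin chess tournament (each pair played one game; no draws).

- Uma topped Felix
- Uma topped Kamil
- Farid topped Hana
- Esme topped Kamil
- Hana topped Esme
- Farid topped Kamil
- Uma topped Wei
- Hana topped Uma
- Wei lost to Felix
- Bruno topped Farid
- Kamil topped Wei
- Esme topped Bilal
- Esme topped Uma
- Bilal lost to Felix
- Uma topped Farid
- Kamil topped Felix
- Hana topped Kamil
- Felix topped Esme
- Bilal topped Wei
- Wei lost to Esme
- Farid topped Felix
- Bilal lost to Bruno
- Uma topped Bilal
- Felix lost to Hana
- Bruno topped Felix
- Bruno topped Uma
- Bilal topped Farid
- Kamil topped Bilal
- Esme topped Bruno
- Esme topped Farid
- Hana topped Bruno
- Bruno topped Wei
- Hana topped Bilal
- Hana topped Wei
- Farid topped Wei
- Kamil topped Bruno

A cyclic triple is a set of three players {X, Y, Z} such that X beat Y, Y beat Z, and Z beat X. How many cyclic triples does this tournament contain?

Win totals: Bruno 5, Felix 3, Uma 5, Esme 6, Kamil 4, Wei 0, Hana 7, Bilal 2, Farid 4.
A player with w wins dominates both others in C(w,2) triples; summing gives 10 + 3 + 10 + 15 + 6 + 0 + 21 + 1 + 6 = 72 transitive triples.
Total triples C(9,3) = 84, so cyclic triples = 84 − 72 = 12.

12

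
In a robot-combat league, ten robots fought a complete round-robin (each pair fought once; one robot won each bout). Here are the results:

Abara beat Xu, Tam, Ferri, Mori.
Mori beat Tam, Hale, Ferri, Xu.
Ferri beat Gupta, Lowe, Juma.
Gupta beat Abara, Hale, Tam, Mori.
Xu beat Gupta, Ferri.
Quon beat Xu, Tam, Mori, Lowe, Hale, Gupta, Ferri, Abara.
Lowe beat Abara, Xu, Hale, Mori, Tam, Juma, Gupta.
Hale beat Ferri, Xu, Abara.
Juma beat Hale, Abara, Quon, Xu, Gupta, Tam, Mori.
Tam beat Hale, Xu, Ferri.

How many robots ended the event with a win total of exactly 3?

Win totals: Gupta 4, Ferri 3, Juma 7, Xu 2, Lowe 7, Hale 3, Abara 4, Mori 4, Tam 3, Quon 8.
Exactly 3: Ferri, Hale, Tam — 3 robots.

3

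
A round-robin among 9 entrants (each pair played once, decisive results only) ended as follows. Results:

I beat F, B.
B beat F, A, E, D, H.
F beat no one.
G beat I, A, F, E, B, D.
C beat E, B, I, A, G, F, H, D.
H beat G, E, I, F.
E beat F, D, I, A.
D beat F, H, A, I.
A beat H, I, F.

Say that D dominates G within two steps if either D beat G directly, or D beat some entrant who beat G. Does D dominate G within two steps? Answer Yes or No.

D did not beat G directly.
D beat A, F, H, I. Of those, H beat G.

Yes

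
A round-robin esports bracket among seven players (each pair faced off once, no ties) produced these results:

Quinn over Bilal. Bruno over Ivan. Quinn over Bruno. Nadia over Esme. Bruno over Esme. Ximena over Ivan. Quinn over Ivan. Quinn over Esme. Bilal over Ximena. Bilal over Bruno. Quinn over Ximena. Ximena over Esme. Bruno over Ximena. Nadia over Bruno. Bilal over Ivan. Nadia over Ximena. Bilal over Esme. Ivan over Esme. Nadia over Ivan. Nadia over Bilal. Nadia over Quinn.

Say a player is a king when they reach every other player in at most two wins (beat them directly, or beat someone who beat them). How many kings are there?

1

Esme cannot reach Nadia, Quinn, Bilal, Ivan, Ximena, Bruno in two steps.
Nadia reaches everyone (king).
Quinn cannot reach Nadia in two steps.
Bilal cannot reach Nadia, Quinn in two steps.
Ivan cannot reach Nadia, Quinn, Bilal, Ximena, Bruno in two steps.
Ximena cannot reach Nadia, Quinn, Bilal, Bruno in two steps.
Bruno cannot reach Nadia, Quinn, Bilal in two steps.
Kings: Nadia — 1.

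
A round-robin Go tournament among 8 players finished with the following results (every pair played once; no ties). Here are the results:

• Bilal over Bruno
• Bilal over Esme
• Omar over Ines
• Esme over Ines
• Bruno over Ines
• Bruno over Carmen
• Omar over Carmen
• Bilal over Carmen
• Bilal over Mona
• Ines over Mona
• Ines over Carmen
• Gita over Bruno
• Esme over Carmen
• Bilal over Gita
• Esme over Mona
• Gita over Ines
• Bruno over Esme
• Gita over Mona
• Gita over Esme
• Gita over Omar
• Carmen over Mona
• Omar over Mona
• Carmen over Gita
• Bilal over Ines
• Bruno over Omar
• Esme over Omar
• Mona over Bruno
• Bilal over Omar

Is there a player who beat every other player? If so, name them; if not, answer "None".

Bilal has 7 wins out of 7 opponents — a perfect record.

Bilal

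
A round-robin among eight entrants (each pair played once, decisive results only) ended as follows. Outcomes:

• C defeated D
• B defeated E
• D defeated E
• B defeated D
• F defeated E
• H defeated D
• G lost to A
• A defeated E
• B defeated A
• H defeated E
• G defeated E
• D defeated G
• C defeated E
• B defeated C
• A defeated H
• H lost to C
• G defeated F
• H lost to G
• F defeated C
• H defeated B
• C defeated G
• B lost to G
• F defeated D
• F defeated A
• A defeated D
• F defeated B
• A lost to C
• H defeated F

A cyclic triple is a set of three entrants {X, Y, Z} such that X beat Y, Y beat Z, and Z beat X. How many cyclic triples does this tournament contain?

Win totals: A 4, B 4, C 5, D 2, E 0, F 5, G 4, H 4.
An entrant with w wins dominates both others in C(w,2) triples; summing gives 6 + 6 + 10 + 1 + 0 + 10 + 6 + 6 = 45 transitive triples.
Total triples C(8,3) = 56, so cyclic triples = 56 − 45 = 11.

11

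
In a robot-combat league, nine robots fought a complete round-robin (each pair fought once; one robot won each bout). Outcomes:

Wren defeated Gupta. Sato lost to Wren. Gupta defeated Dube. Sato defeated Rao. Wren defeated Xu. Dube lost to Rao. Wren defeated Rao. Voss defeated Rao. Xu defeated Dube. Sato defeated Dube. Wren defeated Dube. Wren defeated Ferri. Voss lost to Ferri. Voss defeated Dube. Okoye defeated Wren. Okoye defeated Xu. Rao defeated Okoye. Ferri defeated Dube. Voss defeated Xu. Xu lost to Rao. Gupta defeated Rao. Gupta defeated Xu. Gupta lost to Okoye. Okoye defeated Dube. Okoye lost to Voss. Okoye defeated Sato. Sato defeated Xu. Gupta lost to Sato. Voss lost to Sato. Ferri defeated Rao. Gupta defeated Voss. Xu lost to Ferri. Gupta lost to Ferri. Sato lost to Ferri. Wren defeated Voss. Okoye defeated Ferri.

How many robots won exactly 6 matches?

Win totals: Ferri 6, Gupta 4, Voss 4, Wren 7, Sato 5, Xu 1, Dube 0, Rao 3, Okoye 6.
Exactly 6: Ferri, Okoye — 2 robots.

2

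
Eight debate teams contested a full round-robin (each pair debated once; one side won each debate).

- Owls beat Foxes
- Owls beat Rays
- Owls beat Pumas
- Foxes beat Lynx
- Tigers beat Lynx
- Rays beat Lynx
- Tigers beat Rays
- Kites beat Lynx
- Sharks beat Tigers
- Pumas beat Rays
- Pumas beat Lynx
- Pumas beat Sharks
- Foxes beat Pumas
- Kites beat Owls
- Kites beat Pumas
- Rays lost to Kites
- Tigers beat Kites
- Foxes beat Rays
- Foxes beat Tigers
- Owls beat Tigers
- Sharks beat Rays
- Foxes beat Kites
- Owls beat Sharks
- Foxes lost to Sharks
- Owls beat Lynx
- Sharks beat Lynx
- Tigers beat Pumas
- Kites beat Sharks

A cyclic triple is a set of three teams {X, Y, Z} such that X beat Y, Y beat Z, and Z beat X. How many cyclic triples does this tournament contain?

Win totals: Pumas 3, Kites 5, Foxes 5, Owls 6, Sharks 4, Rays 1, Lynx 0, Tigers 4.
A team with w wins dominates both others in C(w,2) triples; summing gives 3 + 10 + 10 + 15 + 6 + 0 + 0 + 6 = 50 transitive triples.
Total triples C(8,3) = 56, so cyclic triples = 56 − 50 = 6.

6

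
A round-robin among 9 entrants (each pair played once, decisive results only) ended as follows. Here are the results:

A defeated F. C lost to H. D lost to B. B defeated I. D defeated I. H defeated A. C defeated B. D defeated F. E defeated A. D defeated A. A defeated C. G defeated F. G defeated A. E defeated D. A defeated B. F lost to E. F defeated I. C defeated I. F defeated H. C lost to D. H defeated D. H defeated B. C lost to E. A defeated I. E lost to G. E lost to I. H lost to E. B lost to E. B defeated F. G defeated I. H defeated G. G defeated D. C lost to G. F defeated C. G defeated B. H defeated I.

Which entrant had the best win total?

G

Win totals: A 4, B 3, C 2, D 4, E 6, F 3, G 7, H 6, I 1.
G leads with 7 wins (next highest: 6).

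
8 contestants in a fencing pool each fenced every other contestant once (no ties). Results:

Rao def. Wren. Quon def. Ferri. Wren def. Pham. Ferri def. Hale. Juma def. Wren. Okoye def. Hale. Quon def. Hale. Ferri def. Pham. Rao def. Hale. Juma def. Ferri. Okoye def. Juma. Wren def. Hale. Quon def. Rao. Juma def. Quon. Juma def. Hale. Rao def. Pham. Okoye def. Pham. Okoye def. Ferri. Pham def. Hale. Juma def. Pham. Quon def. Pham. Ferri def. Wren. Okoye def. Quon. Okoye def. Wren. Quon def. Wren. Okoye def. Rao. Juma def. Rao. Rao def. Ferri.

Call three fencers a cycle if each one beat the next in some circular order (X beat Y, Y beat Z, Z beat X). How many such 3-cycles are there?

0

Win totals: Juma 6, Rao 4, Quon 5, Ferri 3, Pham 1, Hale 0, Wren 2, Okoye 7.
A fencer with w wins dominates both others in C(w,2) triples; summing gives 15 + 6 + 10 + 3 + 0 + 0 + 1 + 21 = 56 transitive triples.
Total triples C(8,3) = 56, so cyclic triples = 56 − 56 = 0.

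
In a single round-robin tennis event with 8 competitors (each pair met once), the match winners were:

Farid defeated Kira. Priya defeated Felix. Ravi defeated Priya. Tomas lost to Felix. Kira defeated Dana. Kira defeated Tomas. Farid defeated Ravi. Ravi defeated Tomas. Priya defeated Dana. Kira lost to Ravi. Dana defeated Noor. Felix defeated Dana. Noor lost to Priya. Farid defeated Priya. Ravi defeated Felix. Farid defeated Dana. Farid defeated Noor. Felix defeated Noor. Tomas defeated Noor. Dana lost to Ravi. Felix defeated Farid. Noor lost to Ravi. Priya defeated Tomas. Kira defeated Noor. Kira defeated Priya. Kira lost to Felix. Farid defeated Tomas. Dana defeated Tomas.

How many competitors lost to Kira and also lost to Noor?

0

Kira beat: Tomas, Noor, Priya, Dana.
Noor beat: no one.
No one was beaten by both.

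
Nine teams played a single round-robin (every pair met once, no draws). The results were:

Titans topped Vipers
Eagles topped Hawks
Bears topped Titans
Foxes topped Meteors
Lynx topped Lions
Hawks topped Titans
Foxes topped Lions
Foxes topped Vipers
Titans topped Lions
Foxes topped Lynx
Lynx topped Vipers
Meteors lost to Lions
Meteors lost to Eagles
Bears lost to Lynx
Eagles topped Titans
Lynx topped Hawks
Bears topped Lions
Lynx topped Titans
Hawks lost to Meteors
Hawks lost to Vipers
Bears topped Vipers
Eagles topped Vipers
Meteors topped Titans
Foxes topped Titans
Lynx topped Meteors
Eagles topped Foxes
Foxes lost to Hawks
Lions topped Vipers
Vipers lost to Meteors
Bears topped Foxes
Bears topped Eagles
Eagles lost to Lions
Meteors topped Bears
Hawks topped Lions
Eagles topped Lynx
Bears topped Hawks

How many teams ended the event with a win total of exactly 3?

Win totals: Titans 2, Eagles 6, Meteors 4, Vipers 1, Bears 6, Lions 3, Foxes 5, Lynx 6, Hawks 3.
Exactly 3: Lions, Hawks — 2 teams.

2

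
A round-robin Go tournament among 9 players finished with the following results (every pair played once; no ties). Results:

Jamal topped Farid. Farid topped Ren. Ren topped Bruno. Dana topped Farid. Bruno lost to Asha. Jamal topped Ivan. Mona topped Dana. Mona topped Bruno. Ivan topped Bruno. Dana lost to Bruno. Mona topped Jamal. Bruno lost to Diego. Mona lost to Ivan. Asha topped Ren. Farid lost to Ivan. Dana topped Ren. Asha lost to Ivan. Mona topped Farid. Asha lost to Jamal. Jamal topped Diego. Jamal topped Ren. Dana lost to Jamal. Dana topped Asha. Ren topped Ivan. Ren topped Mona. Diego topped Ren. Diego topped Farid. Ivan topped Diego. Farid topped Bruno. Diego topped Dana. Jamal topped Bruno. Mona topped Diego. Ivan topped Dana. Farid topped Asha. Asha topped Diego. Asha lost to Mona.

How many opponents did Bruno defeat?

Bruno's results: beat Dana; lost to Jamal, Farid, Ivan, Diego, Asha, Mona, Ren.
That is 1 win.

1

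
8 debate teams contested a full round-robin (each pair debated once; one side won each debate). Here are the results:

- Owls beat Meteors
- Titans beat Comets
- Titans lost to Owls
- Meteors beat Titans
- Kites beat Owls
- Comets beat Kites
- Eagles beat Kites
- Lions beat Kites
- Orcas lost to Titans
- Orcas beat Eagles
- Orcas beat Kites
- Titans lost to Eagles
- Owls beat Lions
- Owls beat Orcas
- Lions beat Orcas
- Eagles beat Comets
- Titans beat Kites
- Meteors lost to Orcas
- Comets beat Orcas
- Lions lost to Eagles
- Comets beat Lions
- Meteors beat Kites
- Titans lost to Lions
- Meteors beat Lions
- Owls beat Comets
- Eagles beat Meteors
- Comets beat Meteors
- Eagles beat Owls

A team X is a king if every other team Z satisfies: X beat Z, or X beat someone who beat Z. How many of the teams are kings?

Comets reaches everyone (king).
Eagles reaches everyone (king).
Meteors cannot reach Eagles in two steps.
Orcas reaches everyone (king).
Titans reaches everyone (king).
Owls reaches everyone (king).
Kites cannot reach Eagles in two steps.
Lions reaches everyone (king).
Kings: Comets, Eagles, Orcas, Titans, Owls, Lions — 6.

6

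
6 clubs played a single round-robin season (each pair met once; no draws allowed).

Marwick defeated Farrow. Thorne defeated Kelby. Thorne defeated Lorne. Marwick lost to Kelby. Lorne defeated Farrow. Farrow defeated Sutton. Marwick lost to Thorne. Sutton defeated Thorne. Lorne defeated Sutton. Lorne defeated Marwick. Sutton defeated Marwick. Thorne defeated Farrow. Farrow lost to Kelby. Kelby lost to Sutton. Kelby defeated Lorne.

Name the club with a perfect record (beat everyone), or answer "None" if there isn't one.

Highest win total is Thorne with 4 (out of 5 possible).
Thorne lost to Sutton, so no club went undefeated.

None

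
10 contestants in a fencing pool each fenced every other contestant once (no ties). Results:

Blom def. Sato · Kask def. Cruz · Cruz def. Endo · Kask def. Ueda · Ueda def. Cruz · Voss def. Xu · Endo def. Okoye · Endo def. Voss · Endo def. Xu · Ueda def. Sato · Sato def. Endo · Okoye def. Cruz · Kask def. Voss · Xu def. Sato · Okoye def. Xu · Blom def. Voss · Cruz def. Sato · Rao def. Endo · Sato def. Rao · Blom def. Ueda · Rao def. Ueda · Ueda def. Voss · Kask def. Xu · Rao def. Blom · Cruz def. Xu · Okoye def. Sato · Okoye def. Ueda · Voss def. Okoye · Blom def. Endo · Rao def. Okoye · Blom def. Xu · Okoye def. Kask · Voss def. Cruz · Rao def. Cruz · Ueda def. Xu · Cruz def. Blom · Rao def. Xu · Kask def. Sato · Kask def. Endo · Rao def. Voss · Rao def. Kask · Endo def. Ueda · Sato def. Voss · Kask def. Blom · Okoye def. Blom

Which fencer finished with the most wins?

Win totals: Voss 3, Sato 3, Cruz 4, Xu 1, Kask 7, Okoye 6, Endo 4, Blom 5, Ueda 4, Rao 8.
Rao leads with 8 wins (next highest: 7).

Rao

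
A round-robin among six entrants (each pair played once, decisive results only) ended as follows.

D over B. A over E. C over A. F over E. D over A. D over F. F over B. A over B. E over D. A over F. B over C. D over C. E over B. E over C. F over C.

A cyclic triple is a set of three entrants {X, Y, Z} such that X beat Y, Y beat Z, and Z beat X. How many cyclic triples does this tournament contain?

Of the C(6,3) = 20 triples, the cyclic ones are: {A, B, C}; {A, C, E}; {A, C, F}; {A, D, E}; {D, E, F}.
That is 5.

5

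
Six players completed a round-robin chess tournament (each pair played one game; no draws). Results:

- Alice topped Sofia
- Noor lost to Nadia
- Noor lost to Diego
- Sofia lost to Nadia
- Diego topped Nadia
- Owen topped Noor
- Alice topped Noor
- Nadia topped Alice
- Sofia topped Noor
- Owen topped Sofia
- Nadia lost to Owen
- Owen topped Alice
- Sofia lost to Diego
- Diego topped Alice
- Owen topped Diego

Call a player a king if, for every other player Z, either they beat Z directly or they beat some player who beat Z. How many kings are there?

Owen reaches everyone (king).
Nadia cannot reach Owen, Diego in two steps.
Alice cannot reach Owen, Nadia, Diego in two steps.
Noor cannot reach Owen, Nadia, Alice, Sofia, Diego in two steps.
Sofia cannot reach Owen, Nadia, Alice, Diego in two steps.
Diego cannot reach Owen in two steps.
Kings: Owen — 1.

1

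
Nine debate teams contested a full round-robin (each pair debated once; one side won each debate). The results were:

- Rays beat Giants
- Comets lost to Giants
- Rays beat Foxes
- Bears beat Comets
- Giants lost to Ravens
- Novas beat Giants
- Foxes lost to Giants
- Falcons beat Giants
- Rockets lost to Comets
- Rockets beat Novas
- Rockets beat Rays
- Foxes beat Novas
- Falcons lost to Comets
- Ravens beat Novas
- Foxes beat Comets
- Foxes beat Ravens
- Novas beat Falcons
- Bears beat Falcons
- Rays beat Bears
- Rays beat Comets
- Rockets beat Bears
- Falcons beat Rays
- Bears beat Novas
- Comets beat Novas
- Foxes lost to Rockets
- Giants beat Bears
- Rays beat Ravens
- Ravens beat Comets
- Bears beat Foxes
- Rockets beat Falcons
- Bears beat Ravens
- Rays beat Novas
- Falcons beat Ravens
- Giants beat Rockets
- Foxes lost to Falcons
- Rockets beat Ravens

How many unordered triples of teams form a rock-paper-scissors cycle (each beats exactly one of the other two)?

Win totals: Rockets 6, Comets 3, Rays 6, Ravens 3, Bears 5, Giants 4, Foxes 3, Novas 2, Falcons 4.
A team with w wins dominates both others in C(w,2) triples; summing gives 15 + 3 + 15 + 3 + 10 + 6 + 3 + 1 + 6 = 62 transitive triples.
Total triples C(9,3) = 84, so cyclic triples = 84 − 62 = 22.

22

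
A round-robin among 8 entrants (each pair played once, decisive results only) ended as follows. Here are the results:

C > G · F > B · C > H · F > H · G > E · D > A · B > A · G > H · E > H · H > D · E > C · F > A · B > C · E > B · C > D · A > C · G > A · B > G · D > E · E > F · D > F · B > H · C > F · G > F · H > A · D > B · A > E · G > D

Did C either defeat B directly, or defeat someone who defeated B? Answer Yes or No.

Yes

C did not beat B directly.
C beat D, F, G, H. Of those, D beat B.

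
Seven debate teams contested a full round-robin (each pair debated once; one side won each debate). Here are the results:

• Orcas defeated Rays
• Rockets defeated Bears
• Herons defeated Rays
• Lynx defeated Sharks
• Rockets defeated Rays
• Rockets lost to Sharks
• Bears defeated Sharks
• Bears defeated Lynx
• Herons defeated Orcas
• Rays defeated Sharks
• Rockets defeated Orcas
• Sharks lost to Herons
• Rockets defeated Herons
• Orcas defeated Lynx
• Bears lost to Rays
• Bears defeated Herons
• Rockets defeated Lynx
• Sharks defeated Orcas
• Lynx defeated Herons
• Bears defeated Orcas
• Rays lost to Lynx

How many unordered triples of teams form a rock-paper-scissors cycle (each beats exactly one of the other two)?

10

Win totals: Bears 4, Orcas 2, Sharks 2, Rockets 5, Rays 2, Lynx 3, Herons 3.
A team with w wins dominates both others in C(w,2) triples; summing gives 6 + 1 + 1 + 10 + 1 + 3 + 3 = 25 transitive triples.
Total triples C(7,3) = 35, so cyclic triples = 35 − 25 = 10.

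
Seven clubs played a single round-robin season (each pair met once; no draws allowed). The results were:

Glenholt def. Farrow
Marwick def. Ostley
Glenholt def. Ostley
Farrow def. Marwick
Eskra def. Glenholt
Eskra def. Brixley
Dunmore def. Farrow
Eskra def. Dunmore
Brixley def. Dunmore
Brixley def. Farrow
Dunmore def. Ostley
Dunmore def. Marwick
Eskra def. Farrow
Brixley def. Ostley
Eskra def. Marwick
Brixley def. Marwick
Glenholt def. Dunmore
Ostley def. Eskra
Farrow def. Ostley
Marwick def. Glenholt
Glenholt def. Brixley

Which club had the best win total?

Win totals: Farrow 2, Dunmore 3, Glenholt 4, Brixley 4, Ostley 1, Marwick 2, Eskra 5.
Eskra leads with 5 wins (next highest: 4).

Eskra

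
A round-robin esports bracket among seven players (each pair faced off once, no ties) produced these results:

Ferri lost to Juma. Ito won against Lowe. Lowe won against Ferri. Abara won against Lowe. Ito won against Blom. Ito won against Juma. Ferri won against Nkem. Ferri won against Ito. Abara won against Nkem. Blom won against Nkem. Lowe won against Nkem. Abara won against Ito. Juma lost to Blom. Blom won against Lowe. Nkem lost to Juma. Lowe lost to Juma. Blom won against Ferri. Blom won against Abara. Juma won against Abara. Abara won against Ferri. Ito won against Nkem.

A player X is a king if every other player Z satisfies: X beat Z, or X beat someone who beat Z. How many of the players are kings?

Ito reaches everyone (king).
Ferri cannot reach Abara in two steps.
Juma cannot reach Blom in two steps.
Blom reaches everyone (king).
Nkem cannot reach Ito, Ferri, Juma, Blom, Lowe, Abara in two steps.
Lowe cannot reach Juma, Blom, Abara in two steps.
Abara reaches everyone (king).
Kings: Ito, Blom, Abara — 3.

3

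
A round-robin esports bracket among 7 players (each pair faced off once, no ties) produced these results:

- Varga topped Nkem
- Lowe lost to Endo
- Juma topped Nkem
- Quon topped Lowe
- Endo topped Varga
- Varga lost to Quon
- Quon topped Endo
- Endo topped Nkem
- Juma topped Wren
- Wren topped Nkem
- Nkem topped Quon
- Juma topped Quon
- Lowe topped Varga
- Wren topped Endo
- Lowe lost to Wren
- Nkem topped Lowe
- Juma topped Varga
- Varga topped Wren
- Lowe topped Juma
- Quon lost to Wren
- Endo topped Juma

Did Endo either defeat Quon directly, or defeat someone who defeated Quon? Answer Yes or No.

Endo did not beat Quon directly.
Endo beat Varga, Juma, Lowe, Nkem. Of those, Juma beat Quon.

Yes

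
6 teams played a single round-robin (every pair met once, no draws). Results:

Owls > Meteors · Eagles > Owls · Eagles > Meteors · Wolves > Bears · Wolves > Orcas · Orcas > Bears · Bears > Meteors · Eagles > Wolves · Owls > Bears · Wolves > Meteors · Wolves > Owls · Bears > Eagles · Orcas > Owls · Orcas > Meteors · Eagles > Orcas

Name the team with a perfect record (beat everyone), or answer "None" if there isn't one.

None

Highest win total is Wolves with 4 (out of 5 possible).
Wolves lost to Eagles, so no team went undefeated.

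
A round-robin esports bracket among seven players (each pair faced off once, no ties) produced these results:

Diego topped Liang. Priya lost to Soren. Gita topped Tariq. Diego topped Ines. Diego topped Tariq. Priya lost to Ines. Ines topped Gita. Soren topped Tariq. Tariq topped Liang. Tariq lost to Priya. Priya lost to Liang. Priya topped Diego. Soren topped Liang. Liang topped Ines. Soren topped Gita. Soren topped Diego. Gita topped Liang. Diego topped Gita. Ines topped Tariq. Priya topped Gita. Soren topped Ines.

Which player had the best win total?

Soren

Win totals: Tariq 1, Priya 3, Ines 3, Soren 6, Liang 2, Diego 4, Gita 2.
Soren leads with 6 wins (next highest: 4).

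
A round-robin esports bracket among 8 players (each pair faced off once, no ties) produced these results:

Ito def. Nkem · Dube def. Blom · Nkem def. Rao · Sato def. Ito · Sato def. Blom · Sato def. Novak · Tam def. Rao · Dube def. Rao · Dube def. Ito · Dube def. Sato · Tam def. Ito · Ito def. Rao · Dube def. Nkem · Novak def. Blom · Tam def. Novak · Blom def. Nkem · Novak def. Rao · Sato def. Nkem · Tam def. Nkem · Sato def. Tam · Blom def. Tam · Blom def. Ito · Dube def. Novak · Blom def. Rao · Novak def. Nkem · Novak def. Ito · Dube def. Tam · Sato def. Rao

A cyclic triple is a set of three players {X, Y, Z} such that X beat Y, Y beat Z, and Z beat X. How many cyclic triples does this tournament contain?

1

Win totals: Tam 4, Ito 2, Blom 4, Rao 0, Dube 7, Novak 4, Nkem 1, Sato 6.
A player with w wins dominates both others in C(w,2) triples; summing gives 6 + 1 + 6 + 0 + 21 + 6 + 0 + 15 = 55 transitive triples.
Total triples C(8,3) = 56, so cyclic triples = 56 − 55 = 1.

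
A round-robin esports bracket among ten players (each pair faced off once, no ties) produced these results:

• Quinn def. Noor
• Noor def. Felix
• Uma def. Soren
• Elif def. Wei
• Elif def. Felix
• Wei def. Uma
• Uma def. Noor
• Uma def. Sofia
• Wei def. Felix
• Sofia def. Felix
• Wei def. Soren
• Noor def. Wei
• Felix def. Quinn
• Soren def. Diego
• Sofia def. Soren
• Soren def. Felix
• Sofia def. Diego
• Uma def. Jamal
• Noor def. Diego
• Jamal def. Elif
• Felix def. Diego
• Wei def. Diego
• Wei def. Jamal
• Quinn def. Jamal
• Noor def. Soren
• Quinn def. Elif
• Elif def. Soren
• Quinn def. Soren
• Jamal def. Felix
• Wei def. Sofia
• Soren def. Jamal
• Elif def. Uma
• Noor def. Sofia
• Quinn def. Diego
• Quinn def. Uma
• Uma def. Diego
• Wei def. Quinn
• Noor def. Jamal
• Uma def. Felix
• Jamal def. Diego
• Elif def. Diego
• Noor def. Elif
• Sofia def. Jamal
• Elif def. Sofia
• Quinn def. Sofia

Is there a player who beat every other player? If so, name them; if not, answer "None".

None

Highest win total is Wei with 7 (out of 9 possible).
Wei lost to Elif, Noor, so no player went undefeated.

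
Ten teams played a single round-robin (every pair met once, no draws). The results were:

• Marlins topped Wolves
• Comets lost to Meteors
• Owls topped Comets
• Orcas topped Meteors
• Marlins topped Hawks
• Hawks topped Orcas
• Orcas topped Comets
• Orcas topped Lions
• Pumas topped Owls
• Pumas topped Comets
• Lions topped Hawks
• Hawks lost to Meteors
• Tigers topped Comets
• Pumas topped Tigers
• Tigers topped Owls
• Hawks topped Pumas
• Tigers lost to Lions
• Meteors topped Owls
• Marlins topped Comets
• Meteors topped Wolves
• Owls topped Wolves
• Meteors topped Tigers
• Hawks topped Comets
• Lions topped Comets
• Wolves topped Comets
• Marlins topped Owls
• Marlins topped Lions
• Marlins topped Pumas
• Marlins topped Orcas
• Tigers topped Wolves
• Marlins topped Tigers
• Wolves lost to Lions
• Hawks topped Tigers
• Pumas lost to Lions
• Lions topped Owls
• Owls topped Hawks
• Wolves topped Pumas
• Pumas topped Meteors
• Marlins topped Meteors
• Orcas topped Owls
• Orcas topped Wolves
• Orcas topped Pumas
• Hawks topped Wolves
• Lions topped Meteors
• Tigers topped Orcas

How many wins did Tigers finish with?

4

Tigers' results: beat Comets, Owls, Orcas, Wolves; lost to Meteors, Lions, Marlins, Pumas, Hawks.
That is 4 wins.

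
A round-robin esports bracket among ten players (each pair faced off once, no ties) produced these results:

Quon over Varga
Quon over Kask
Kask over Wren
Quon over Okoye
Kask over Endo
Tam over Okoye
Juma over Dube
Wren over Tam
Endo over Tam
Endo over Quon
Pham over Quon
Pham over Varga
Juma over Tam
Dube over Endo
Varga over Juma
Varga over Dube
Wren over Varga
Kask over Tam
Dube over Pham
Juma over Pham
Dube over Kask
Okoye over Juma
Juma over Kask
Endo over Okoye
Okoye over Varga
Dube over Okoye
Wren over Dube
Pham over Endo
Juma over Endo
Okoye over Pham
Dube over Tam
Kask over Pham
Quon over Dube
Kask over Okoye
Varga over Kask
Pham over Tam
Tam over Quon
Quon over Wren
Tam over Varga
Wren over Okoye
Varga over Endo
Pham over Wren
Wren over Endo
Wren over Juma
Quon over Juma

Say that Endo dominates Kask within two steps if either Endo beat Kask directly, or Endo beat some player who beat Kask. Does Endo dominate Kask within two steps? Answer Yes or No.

Endo did not beat Kask directly.
Endo beat Okoye, Tam, Quon. Of those, Quon beat Kask.

Yes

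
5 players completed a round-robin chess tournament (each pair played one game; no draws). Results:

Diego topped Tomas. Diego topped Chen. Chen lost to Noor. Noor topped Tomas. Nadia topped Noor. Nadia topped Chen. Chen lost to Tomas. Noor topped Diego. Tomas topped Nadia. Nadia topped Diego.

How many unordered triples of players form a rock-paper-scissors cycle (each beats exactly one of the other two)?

Win totals: Chen 0, Tomas 2, Noor 3, Nadia 3, Diego 2.
A player with w wins dominates both others in C(w,2) triples; summing gives 0 + 1 + 3 + 3 + 1 = 8 transitive triples.
Total triples C(5,3) = 10, so cyclic triples = 10 − 8 = 2.

2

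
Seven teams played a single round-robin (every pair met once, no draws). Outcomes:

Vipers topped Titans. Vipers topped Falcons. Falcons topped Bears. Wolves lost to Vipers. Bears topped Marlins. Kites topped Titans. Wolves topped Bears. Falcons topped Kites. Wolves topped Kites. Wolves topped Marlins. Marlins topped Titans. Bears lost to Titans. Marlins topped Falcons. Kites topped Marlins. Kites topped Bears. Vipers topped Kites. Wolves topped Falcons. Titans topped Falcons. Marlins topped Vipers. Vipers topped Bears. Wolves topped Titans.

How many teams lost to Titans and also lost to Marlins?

Titans beat: Bears, Falcons.
Marlins beat: Titans, Falcons, Vipers.
Both beat: Falcons — 1.

1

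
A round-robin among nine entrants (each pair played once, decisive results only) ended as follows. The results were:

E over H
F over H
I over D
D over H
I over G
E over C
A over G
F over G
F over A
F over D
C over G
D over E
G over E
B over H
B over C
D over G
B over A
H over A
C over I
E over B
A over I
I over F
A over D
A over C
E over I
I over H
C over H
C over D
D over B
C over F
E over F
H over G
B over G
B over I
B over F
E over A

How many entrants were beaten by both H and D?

H beat: A, G.
D beat: B, E, G, H.
Both beat: G — 1.

1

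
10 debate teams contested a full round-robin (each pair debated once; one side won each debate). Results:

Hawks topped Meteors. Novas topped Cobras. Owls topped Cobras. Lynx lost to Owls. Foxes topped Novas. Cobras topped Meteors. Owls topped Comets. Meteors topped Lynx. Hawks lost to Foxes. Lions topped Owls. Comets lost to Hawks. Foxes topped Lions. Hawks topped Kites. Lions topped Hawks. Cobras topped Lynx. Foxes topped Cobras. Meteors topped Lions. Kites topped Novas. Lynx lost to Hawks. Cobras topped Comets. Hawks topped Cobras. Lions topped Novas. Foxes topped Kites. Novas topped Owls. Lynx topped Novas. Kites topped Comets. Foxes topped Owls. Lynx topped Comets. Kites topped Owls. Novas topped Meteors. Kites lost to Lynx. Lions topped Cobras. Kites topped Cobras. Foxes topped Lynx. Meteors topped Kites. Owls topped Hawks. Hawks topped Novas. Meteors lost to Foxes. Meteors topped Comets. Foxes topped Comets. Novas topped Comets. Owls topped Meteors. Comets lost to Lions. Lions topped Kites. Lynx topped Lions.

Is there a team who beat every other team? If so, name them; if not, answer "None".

Foxes has 9 wins out of 9 opponents — a perfect record.

Foxes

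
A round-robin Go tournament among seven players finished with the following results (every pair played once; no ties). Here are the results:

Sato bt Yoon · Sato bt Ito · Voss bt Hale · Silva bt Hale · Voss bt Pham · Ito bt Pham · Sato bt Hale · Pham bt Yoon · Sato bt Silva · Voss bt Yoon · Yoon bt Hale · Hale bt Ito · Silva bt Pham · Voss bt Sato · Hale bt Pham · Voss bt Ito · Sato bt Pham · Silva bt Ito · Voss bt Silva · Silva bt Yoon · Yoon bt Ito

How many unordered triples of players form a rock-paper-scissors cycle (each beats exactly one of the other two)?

2

Win totals: Silva 4, Hale 2, Yoon 2, Pham 1, Sato 5, Ito 1, Voss 6.
A player with w wins dominates both others in C(w,2) triples; summing gives 6 + 1 + 1 + 0 + 10 + 0 + 15 = 33 transitive triples.
Total triples C(7,3) = 35, so cyclic triples = 35 − 33 = 2.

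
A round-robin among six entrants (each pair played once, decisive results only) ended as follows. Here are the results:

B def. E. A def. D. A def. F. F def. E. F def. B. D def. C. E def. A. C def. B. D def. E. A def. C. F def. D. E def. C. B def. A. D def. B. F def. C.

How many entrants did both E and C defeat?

0

E beat: A, C.
C beat: B.
No one was beaten by both.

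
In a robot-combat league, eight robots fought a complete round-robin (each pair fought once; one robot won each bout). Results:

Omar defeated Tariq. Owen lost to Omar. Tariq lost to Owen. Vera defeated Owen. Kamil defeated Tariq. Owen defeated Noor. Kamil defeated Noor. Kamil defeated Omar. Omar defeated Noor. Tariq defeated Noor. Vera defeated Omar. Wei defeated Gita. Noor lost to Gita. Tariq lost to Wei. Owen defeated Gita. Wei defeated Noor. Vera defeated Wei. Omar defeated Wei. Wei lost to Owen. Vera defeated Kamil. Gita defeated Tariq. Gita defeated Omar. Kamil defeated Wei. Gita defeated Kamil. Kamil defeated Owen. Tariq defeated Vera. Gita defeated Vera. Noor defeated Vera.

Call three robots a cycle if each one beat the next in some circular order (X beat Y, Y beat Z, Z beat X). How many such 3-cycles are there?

Win totals: Kamil 5, Wei 3, Noor 1, Vera 4, Tariq 2, Owen 4, Gita 5, Omar 4.
A robot with w wins dominates both others in C(w,2) triples; summing gives 10 + 3 + 0 + 6 + 1 + 6 + 10 + 6 = 42 transitive triples.
Total triples C(8,3) = 56, so cyclic triples = 56 − 42 = 14.

14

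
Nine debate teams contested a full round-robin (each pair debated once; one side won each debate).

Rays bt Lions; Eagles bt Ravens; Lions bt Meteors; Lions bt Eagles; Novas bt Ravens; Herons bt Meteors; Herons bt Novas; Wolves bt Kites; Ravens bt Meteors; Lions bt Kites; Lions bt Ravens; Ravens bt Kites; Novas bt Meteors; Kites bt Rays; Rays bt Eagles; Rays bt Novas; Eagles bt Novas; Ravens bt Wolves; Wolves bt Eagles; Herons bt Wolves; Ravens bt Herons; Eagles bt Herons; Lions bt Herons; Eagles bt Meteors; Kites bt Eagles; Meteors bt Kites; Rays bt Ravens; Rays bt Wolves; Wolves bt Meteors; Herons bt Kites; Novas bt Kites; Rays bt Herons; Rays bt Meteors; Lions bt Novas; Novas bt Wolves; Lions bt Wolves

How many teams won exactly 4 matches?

Win totals: Lions 7, Ravens 4, Novas 4, Rays 7, Kites 2, Herons 4, Eagles 4, Meteors 1, Wolves 3.
Exactly 4: Ravens, Novas, Herons, Eagles — 4 teams.

4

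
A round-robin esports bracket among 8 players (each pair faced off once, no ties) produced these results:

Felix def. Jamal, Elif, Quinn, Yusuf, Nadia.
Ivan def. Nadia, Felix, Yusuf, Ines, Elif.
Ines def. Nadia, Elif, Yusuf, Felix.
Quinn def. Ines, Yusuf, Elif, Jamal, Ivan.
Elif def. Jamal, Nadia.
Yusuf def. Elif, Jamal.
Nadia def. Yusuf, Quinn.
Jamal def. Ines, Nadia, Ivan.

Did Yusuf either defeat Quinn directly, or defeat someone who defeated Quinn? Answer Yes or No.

No

Yusuf did not beat Quinn directly.
Yusuf beat Elif, Jamal, but each of them lost to Quinn. No two-step path.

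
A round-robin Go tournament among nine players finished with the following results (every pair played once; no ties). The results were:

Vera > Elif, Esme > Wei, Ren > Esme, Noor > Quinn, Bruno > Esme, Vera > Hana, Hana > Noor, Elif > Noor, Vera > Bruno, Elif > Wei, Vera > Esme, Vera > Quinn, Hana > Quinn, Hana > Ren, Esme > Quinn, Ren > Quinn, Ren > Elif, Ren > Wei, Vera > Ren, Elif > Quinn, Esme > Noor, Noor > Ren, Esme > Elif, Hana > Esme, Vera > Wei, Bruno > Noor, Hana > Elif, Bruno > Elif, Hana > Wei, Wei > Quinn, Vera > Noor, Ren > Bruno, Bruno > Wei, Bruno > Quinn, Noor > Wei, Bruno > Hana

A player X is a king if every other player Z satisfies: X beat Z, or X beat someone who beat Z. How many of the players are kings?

Hana cannot reach Vera in two steps.
Quinn cannot reach Hana, Wei, Vera, Noor, Elif, Esme, Bruno, Ren in two steps.
Wei cannot reach Hana, Vera, Noor, Elif, Esme, Bruno, Ren in two steps.
Vera reaches everyone (king).
Noor cannot reach Hana, Vera in two steps.
Elif cannot reach Hana, Vera, Esme, Bruno in two steps.
Esme cannot reach Hana, Vera, Bruno in two steps.
Bruno cannot reach Vera in two steps.
Ren cannot reach Vera in two steps.
Kings: Vera — 1.

1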